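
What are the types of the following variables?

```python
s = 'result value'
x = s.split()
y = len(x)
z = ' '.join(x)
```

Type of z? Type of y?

str.join() returns str; len() returns int

str, int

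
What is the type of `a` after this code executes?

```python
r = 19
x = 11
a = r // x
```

int // int returns int (19 // 11 = 1)

int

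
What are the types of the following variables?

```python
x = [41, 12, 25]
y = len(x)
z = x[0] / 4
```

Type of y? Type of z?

len() returns int; int / int returns float

int, float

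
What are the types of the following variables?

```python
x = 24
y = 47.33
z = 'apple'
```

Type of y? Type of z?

y is float; z is str

float, str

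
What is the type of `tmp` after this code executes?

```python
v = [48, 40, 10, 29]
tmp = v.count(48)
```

list.count() returns int

int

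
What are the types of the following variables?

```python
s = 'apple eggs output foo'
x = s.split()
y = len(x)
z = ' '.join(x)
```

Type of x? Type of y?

str.split() returns list; len() returns int

list, int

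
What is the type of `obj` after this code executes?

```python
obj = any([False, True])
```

any() returns bool

bool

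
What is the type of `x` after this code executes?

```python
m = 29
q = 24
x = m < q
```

Comparison operators return bool

bool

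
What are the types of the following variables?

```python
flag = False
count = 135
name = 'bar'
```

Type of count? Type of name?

count is int; name is str

int, str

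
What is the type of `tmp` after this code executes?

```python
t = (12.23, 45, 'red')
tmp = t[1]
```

Index 1 of tuple is 45 which is int

int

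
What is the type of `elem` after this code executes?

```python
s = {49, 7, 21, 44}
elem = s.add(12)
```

set.add() returns None (mutates in place)

NoneType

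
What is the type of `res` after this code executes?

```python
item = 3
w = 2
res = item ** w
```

int ** positive int returns int (3 ** 2 = 9)

int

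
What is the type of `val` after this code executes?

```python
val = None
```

None has type NoneType

NoneType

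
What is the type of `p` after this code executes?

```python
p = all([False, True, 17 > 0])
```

all() returns bool

bool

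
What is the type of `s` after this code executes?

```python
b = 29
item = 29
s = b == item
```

Equality comparison returns bool

bool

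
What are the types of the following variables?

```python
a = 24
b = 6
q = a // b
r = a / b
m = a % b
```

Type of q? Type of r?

int // int returns int; int / int returns float

int, float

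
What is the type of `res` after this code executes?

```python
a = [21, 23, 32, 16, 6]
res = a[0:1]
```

Slicing a list always returns a list

list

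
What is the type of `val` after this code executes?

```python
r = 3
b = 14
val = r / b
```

int / int always returns float in Python 3 (3 / 14 = 0.214286)

float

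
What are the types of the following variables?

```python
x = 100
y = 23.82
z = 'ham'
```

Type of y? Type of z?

y is float; z is str

float, str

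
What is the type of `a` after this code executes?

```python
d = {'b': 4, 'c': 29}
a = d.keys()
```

.keys() returns a dict_keys view object

dict_keys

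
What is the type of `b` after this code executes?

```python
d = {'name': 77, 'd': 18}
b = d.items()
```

dict.items() returns a dict_items view

dict_items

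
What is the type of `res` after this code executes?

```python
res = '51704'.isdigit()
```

str.isdigit() returns bool

bool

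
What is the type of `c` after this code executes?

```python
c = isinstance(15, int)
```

isinstance() returns bool

bool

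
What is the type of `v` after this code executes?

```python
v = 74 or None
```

'or' returns first truthy value (74, int)

int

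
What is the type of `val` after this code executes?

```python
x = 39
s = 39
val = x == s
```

Equality comparison returns bool

bool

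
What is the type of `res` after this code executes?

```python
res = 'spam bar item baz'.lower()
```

str.lower() returns str

str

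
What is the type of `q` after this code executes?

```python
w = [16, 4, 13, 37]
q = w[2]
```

Indexing a list of ints returns int (w[2] = 13)

int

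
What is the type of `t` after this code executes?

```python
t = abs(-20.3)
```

abs() of float returns float

float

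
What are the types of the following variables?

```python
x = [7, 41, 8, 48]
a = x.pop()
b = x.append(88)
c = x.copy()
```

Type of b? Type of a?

list.append() returns None; list.pop() returns the element (int)

NoneType, int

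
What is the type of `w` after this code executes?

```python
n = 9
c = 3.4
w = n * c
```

int * float returns float (9 * 3.4 = 30.6)

float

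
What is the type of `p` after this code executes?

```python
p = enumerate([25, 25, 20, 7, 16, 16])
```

enumerate() returns an enumerate iterator object

enumerate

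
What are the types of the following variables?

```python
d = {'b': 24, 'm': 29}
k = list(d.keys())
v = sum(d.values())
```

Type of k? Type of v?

list(...) returns list; sum of int values returns int

list, int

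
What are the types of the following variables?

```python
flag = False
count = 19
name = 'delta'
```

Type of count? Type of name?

count is int; name is str

int, str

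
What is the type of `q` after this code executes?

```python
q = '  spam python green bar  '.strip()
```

str.strip() returns str

str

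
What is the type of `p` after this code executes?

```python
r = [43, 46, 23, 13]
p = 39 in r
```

'in' operator returns bool

bool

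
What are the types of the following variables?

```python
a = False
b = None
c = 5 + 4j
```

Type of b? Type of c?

b is NoneType; c is complex

NoneType, complex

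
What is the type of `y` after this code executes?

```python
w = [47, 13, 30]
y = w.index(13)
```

list.index() returns int

int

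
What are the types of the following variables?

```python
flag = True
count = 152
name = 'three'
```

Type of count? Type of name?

count is int; name is str

int, str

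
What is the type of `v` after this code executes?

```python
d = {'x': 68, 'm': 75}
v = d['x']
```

Accessing dict[str, int] with key 'x' returns int value 68

int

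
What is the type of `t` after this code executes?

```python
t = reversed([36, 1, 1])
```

reversed() on a list returns a list_reverseiterator

list_reverseiterator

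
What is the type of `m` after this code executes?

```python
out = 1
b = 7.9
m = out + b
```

int + float returns float (1 + 7.9 = 8.9)

float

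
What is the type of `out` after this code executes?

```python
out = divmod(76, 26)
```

divmod() returns a tuple (quotient, remainder)

tuple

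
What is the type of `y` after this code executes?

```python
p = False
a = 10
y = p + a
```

bool + int returns int (False is 0, so 0 + 10 = 10)

int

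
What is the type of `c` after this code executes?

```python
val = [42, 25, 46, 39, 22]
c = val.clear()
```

list.clear() returns None

NoneType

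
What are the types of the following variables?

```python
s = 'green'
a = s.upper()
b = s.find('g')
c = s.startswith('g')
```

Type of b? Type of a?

str.find() returns int; str.upper() returns str

int, str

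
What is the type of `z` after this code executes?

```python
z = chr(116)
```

chr() returns str (single character)

str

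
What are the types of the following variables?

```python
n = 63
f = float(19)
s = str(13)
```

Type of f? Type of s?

f is float; s is str

float, str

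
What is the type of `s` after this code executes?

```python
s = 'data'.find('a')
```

str.find() returns int (index, or -1)

int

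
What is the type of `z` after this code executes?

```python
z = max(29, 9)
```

max() of ints returns int

int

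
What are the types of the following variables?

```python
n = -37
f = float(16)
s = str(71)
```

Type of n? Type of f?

n is int; f is float

int, float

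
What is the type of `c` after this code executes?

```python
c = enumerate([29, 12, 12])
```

enumerate() returns an enumerate iterator object

enumerate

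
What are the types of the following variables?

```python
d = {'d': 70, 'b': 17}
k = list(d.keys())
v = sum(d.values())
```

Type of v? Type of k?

sum of int values returns int; list(...) returns list

int, list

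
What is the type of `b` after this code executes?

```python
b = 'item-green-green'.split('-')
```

str.split() returns list

list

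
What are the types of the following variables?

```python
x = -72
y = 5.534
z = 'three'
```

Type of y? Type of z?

y is float; z is str

float, str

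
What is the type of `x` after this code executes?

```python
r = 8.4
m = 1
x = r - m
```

float - int returns float (8.4 - 1 = 7.4)

float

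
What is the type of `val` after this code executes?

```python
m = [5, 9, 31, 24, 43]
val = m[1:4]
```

Slicing a list always returns a list

list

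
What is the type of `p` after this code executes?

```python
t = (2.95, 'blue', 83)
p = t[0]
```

Index 0 of tuple is 2.95 which is float

float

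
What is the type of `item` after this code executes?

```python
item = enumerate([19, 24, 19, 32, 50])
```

enumerate() returns an enumerate iterator object

enumerate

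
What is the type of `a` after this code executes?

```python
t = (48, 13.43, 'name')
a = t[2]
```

Index 2 of tuple is 'name' which is str

str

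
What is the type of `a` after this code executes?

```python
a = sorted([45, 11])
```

sorted() always returns list

list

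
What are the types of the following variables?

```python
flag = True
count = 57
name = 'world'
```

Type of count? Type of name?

count is int; name is str

int, str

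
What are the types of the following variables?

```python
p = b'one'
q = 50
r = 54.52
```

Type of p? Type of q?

p is bytes; q is int

bytes, int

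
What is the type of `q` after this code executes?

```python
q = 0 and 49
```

'and' returns the first falsy value (0, which is int)

int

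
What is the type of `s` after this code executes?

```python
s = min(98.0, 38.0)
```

min() of floats returns float

float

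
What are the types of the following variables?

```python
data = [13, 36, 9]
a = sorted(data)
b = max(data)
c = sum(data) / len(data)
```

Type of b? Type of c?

max of ints returns int; int / int returns float

int, float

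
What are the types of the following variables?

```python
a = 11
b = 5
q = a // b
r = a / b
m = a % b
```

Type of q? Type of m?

int // int returns int; int % int returns int

int, int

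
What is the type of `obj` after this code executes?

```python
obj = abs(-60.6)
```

abs() of float returns float

float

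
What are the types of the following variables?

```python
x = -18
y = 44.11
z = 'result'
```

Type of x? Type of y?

x is int; y is float

int, float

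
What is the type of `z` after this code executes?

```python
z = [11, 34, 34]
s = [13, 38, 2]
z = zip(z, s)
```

zip() returns a zip iterator object

zip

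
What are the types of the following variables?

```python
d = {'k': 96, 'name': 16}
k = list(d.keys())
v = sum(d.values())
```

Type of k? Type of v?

list(...) returns list; sum of int values returns int

list, int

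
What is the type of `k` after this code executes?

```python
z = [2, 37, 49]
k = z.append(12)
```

list.append() returns None (mutates in place)

NoneType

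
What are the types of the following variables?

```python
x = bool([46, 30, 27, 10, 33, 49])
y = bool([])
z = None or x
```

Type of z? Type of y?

None or <bool> returns the bool; bool() returns bool

bool, bool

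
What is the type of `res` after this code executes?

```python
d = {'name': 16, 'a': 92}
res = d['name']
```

Accessing dict[str, int] with key 'name' returns int value 16

int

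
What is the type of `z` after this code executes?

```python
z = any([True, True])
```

any() returns bool

bool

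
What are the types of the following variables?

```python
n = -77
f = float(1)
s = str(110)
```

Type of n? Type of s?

n is int; s is str

int, str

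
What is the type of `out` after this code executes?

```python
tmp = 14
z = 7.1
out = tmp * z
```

int * float returns float (14 * 7.1 = 99.4)

float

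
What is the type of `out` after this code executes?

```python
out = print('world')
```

print() returns None

NoneType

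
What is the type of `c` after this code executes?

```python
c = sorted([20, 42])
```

sorted() always returns list

list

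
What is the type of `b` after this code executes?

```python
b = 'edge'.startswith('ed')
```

str.startswith() returns bool

bool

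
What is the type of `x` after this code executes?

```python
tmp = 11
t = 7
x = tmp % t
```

int % int returns int (11 % 7 = 4)

int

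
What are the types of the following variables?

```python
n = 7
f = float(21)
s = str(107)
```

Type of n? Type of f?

n is int; f is float

int, float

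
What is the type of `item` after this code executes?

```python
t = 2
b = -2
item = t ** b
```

int ** negative int returns float

float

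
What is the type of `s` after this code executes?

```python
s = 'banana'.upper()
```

str.upper() returns str

str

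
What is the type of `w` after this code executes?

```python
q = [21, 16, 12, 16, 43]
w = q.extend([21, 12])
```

list.extend() returns None

NoneType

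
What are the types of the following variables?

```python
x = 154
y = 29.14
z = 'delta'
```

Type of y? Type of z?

y is float; z is str

float, str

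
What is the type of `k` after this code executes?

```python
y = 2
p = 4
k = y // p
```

int // int returns int (2 // 4 = 0)

int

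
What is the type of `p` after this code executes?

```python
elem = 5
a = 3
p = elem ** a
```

int ** positive int returns int (5 ** 3 = 125)

int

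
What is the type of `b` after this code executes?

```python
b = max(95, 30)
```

max() of ints returns int

int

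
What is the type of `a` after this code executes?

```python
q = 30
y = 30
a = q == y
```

Equality comparison returns bool

bool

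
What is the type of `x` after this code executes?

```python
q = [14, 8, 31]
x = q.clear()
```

list.clear() returns None

NoneType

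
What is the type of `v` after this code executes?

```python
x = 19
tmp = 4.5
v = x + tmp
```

int + float returns float (19 + 4.5 = 23.5)

float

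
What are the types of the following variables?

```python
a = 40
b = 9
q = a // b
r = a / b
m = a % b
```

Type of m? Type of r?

int % int returns int; int / int returns float

int, float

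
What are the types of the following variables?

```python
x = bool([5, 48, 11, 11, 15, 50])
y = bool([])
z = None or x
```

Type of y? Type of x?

bool() returns bool; bool() returns bool

bool, bool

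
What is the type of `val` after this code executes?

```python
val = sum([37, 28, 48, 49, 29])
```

sum() of ints returns int

int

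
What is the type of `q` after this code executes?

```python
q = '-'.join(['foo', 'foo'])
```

str.join() returns str

str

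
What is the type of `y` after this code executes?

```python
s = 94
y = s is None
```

'is' comparison returns bool

bool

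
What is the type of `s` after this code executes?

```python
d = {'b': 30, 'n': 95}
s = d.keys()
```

.keys() returns a dict_keys view object

dict_keys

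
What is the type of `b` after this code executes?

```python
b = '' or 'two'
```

'or' returns first truthy value ('two', which is str)

str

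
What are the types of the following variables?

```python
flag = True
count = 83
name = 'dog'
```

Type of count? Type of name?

count is int; name is str

int, str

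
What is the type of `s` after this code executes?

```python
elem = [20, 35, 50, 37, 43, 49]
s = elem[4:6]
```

Slicing a list always returns a list

list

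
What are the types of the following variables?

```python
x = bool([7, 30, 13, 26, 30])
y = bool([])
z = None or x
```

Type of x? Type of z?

bool() returns bool; None or <bool> returns the bool

bool, bool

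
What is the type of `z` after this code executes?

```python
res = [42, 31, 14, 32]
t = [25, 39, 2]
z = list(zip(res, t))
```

list(zip(...)) returns a list of tuples

list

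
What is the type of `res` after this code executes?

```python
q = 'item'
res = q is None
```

'is' comparison returns bool

bool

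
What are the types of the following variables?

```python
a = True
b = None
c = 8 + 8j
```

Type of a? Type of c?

a is bool; c is complex

bool, complex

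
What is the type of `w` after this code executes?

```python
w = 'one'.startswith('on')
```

str.startswith() returns bool

bool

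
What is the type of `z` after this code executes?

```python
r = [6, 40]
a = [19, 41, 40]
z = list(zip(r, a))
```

list(zip(...)) returns a list of tuples

list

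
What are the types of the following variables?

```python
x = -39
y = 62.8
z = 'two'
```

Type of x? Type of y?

x is int; y is float

int, float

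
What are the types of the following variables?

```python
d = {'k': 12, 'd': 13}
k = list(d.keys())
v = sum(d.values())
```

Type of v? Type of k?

sum of int values returns int; list(...) returns list

int, list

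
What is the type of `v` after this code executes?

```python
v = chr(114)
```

chr() returns str (single character)

str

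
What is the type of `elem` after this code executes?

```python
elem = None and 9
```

'and' returns first falsy value (None)

NoneType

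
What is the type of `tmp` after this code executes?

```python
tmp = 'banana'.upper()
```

str.upper() returns str

str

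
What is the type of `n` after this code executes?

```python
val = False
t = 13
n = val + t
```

bool + int returns int (False is 0, so 0 + 13 = 13)

int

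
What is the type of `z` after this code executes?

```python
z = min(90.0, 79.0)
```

min() of floats returns float

float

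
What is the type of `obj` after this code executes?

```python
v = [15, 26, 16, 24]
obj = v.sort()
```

list.sort() returns None (sorts in place)

NoneType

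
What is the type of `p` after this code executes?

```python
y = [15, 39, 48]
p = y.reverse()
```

list.reverse() returns None

NoneType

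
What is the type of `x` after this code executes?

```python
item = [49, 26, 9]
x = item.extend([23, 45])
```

list.extend() returns None

NoneType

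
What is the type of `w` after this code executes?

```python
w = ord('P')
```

ord() returns int (Unicode code point)

int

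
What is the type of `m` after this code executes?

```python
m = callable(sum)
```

callable() returns bool

bool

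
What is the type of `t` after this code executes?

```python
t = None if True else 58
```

Ternary: condition is True, if branch (None) taken → NoneType

NoneType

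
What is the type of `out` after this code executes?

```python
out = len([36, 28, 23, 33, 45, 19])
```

len() always returns int

int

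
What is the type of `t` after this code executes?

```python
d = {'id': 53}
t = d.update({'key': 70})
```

dict.update() returns None

NoneType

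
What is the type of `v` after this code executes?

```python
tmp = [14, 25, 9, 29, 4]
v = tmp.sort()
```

list.sort() returns None (sorts in place)

NoneType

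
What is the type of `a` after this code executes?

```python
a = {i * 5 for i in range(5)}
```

A set comprehension {expr for x in iterable} produces a set

set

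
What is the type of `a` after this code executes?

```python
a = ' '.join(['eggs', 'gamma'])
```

str.join() returns str

str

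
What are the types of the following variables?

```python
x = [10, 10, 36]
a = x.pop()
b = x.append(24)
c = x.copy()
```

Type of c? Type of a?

list.copy() returns list; list.pop() returns the element (int)

list, int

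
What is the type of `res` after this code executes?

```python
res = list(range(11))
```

list(range(...)) returns list

list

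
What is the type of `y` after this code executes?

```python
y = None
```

None has type NoneType

NoneType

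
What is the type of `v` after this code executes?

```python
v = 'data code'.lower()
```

str.lower() returns str

str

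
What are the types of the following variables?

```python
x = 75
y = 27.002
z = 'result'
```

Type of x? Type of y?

x is int; y is float

int, float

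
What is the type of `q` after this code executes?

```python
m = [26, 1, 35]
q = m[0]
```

Indexing a list of ints returns int (m[0] = 26)

int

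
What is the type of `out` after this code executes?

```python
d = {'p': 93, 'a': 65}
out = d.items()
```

dict.items() returns a dict_items view

dict_items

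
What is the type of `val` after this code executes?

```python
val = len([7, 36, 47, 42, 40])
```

len() always returns int

int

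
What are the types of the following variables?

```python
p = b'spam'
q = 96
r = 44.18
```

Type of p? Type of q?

p is bytes; q is int

bytes, int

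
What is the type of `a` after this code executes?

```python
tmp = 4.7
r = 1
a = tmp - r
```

float - int returns float (4.7 - 1 = 3.7)

float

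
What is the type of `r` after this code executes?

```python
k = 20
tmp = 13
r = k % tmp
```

int % int returns int (20 % 13 = 7)

int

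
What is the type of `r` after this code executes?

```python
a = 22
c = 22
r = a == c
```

Equality comparison returns bool

bool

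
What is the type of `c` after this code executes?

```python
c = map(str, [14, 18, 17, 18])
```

map() returns a map iterator object

map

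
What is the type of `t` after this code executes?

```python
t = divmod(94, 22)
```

divmod() returns a tuple (quotient, remainder)

tuple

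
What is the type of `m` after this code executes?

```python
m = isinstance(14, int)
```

isinstance() returns bool

bool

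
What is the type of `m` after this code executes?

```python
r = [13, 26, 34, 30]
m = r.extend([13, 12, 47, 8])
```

list.extend() returns None

NoneType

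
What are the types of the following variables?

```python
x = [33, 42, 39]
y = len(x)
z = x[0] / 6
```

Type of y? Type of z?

len() returns int; int / int returns float

int, float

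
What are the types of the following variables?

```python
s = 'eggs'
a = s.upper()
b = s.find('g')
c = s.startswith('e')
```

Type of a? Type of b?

str.upper() returns str; str.find() returns int

str, int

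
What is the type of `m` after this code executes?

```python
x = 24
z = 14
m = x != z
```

Comparison operators return bool

bool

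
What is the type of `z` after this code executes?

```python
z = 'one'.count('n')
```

str.count() returns int

int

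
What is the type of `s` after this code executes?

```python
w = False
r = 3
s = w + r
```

bool + int returns int (False is 0, so 0 + 3 = 3)

int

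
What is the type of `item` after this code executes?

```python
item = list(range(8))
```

list(range(...)) returns list

list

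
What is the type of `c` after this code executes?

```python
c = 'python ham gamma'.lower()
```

str.lower() returns str

str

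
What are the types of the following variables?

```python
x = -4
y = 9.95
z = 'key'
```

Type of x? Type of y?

x is int; y is float

int, float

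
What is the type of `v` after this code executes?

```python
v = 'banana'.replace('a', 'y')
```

str.replace() returns str

str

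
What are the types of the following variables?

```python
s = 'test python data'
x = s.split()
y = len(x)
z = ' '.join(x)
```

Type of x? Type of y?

str.split() returns list; len() returns int

list, int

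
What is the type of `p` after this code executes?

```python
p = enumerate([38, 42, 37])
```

enumerate() returns an enumerate iterator object

enumerate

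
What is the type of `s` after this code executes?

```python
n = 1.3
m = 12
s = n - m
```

float - int returns float (1.3 - 12 = -10.7)

float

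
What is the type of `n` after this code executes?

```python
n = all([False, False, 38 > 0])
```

all() returns bool

bool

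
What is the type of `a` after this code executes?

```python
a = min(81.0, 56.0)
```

min() of floats returns float

float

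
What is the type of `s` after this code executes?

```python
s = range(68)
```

range() returns a range object

range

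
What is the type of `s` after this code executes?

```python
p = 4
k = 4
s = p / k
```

int / int always returns float in Python 3 (4 / 4 = 1)

float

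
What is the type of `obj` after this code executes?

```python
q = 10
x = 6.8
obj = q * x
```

int * float returns float (10 * 6.8 = 68.0)

float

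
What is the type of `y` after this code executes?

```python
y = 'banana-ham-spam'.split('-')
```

str.split() returns list

list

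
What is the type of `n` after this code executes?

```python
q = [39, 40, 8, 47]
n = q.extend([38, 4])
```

list.extend() returns None

NoneType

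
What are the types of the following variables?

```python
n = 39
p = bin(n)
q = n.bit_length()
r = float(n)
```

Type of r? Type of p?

float() returns float; bin() returns str

float, str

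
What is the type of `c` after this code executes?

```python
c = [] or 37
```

'or' returns first truthy value (37, which is int)

int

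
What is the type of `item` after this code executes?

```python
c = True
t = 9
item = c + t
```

bool + int returns int (True is 1, so 1 + 9 = 10)

int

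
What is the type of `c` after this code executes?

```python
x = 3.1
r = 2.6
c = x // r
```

float // float returns float (floor division preserves float type)

float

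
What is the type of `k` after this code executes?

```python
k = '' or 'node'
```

'or' returns first truthy value ('node', which is str)

str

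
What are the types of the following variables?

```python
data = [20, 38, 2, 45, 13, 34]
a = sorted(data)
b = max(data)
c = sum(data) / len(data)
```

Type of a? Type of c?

sorted() returns list; int / int returns float

list, float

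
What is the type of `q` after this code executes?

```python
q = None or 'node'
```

'or' with None returns the other value ('node', str)

str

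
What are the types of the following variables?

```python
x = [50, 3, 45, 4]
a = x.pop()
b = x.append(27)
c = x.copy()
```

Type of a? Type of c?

list.pop() returns the element (int); list.copy() returns list

int, list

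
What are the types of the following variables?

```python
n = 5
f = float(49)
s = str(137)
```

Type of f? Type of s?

f is float; s is str

float, str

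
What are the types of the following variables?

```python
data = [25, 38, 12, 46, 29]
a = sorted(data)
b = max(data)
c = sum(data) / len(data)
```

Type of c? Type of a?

int / int returns float; sorted() returns list

float, list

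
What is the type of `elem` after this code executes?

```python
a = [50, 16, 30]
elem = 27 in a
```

'in' operator returns bool

bool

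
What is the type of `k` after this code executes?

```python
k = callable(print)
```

callable() returns bool

bool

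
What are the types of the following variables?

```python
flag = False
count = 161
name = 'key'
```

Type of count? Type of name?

count is int; name is str

int, str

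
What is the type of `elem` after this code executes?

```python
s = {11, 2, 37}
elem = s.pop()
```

Popping from a set of ints returns int

int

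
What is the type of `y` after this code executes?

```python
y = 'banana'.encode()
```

str.encode() returns bytes

bytes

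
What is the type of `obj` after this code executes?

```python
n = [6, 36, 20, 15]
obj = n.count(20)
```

list.count() returns int

int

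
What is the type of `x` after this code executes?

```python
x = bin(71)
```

bin() returns str representation

str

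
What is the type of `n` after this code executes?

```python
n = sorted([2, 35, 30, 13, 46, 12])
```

sorted() always returns list

list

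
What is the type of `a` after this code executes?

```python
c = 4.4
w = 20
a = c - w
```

float - int returns float (4.4 - 20 = -15.6)

float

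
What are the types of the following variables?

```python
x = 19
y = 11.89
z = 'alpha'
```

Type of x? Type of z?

x is int; z is str

int, str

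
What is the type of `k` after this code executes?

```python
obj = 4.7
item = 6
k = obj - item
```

float - int returns float (4.7 - 6 = -1.3)

float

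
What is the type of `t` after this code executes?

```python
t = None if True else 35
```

Ternary: condition is True, if branch (None) taken → NoneType

NoneType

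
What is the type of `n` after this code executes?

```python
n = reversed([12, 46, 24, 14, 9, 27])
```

reversed() on a list returns a list_reverseiterator

list_reverseiterator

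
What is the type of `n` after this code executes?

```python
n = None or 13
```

'or' with None returns the other value (13, int)

int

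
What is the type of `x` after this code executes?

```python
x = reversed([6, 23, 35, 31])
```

reversed() on a list returns a list_reverseiterator

list_reverseiterator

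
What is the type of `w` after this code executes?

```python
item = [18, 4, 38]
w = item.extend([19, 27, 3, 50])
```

list.extend() returns None

NoneType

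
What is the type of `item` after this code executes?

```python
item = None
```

None has type NoneType

NoneType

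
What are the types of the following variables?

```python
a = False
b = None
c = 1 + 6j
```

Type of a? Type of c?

a is bool; c is complex

bool, complex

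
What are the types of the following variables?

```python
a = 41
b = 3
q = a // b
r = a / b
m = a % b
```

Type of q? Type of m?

int // int returns int; int % int returns int

int, int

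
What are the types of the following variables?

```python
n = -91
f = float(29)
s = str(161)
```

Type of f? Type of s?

f is float; s is str

float, str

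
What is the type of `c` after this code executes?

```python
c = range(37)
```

range() returns a range object

range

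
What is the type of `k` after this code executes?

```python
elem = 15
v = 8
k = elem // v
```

int // int returns int (15 // 8 = 1)

int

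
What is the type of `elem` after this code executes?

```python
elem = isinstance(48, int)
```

isinstance() returns bool

bool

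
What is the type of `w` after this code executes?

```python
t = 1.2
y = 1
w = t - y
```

float - int returns float (1.2 - 1 = 0.2)

float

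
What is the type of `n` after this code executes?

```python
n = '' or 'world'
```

'or' returns first truthy value ('world', which is str)

str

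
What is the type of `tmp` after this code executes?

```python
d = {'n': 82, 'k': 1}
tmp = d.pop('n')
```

dict.pop() returns the value (int)

int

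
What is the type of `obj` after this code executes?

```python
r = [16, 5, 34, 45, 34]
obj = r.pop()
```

list.pop() returns the popped element (int here)

int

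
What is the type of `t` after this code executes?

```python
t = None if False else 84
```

Ternary: condition is False, else branch (84) taken → int

int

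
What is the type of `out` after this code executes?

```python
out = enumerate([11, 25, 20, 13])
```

enumerate() returns an enumerate iterator object

enumerate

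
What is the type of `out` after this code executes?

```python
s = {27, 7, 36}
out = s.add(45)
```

set.add() returns None (mutates in place)

NoneType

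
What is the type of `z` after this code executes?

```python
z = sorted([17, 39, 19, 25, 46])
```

sorted() always returns list

list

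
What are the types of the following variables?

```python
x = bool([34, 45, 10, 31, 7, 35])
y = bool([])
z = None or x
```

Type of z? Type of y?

None or <bool> returns the bool; bool() returns bool

bool, bool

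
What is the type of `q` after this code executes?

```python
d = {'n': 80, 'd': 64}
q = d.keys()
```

.keys() returns a dict_keys view object

dict_keys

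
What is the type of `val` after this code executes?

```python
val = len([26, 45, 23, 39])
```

len() always returns int

int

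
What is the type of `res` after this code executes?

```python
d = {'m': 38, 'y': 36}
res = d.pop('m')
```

dict.pop() returns the value (int)

int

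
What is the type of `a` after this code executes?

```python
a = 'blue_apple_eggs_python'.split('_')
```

str.split() returns list

list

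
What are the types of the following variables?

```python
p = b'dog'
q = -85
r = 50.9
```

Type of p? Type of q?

p is bytes; q is int

bytes, int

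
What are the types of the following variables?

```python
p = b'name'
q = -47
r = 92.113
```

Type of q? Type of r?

q is int; r is float

int, float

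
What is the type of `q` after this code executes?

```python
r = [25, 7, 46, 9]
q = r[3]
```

Indexing a list of ints returns int (r[3] = 9)

int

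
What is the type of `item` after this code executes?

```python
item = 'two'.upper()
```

str.upper() returns str

str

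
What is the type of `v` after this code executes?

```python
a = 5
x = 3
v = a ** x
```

int ** positive int returns int (5 ** 3 = 125)

int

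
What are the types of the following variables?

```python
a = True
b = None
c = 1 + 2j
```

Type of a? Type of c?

a is bool; c is complex

bool, complex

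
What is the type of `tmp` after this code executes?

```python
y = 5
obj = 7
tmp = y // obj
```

int // int returns int (5 // 7 = 0)

int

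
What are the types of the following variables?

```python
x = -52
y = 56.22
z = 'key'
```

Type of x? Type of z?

x is int; z is str

int, str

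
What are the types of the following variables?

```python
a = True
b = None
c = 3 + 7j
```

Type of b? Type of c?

b is NoneType; c is complex

NoneType, complex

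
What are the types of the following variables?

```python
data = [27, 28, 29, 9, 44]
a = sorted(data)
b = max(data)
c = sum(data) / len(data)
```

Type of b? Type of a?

max of ints returns int; sorted() returns list

int, list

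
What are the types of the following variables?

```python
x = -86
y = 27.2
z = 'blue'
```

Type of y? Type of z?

y is float; z is str

float, str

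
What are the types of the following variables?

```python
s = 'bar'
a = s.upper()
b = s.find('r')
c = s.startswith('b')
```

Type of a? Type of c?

str.upper() returns str; str.startswith() returns bool

str, bool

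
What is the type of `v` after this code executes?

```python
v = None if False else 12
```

Ternary: condition is False, else branch (12) taken → int

int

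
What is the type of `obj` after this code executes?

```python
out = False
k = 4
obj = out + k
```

bool + int returns int (False is 0, so 0 + 4 = 4)

int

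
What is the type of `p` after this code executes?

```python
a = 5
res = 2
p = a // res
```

int // int returns int (5 // 2 = 2)

int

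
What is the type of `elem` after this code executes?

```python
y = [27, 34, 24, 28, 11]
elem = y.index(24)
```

list.index() returns int

int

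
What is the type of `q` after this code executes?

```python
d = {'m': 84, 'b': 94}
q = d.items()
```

dict.items() returns a dict_items view

dict_items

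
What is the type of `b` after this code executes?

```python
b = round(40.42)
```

round() with no ndigits arg returns int

int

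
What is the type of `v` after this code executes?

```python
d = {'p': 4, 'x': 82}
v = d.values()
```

.values() returns a dict_values view object

dict_values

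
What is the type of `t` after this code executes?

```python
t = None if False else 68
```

Ternary: condition is False, else branch (68) taken → int

int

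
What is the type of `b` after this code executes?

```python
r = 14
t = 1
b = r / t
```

int / int always returns float in Python 3 (14 / 1 = 14)

float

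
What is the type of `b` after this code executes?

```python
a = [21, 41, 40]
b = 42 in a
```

'in' operator returns bool

bool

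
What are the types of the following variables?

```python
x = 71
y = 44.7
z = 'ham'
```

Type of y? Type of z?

y is float; z is str

float, str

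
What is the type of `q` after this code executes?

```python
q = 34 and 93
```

'and' returns the last value when all truthy (93, which is int)

int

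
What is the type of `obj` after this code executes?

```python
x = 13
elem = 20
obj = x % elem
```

int % int returns int (13 % 20 = 13)

int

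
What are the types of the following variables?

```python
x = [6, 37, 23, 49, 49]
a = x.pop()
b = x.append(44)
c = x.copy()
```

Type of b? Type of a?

list.append() returns None; list.pop() returns the element (int)

NoneType, int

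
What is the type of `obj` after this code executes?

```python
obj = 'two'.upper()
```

str.upper() returns str

str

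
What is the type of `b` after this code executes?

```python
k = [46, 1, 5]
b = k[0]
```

Indexing a list of ints returns int (k[0] = 46)

int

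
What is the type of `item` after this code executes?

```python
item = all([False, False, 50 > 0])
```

all() returns bool

bool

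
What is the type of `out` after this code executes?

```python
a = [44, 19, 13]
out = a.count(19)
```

list.count() returns int

int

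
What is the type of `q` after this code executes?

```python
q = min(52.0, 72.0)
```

min() of floats returns float

float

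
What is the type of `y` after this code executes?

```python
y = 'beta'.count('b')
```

str.count() returns int

int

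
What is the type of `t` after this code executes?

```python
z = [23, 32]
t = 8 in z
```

'in' operator returns bool

bool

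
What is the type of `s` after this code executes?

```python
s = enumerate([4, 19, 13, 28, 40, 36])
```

enumerate() returns an enumerate iterator object

enumerate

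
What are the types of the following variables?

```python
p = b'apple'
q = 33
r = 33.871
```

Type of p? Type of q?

p is bytes; q is int

bytes, int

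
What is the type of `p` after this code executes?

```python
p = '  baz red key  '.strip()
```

str.strip() returns str

str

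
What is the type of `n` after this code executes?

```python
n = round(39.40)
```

round() with no ndigits arg returns int

int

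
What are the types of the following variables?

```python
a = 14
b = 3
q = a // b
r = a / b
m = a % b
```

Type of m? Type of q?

int % int returns int; int // int returns int

int, int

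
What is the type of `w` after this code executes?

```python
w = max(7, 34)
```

max() of ints returns int

int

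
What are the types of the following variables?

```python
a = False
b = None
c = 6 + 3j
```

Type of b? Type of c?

b is NoneType; c is complex

NoneType, complex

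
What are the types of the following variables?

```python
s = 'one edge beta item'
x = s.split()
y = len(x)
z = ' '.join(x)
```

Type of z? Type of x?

str.join() returns str; str.split() returns list

str, list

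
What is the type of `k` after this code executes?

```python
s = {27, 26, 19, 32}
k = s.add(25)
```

set.add() returns None (mutates in place)

NoneType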